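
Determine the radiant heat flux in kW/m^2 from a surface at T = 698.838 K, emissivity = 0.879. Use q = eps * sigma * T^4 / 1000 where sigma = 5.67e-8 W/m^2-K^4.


T^4 = 2.3851e+11
q = 0.879 * 5.67e-8 * 2.3851e+11 / 1000 = 11.887 kW/m^2

11.887 kW/m^2


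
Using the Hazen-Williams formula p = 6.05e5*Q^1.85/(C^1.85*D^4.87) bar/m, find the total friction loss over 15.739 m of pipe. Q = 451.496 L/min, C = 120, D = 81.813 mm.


Q^1.85 = 81491
C^1.85 = 7022.4
D^4.87 = 2.0675e+09
p/m = 0.0033957 bar/m
p_total = 0.0033957 * 15.739 = 0.053446 bar

0.053446 bar


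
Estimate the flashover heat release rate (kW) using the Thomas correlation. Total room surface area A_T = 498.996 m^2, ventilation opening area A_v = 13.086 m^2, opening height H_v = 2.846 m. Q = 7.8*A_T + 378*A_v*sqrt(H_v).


7.8*A_T = 3892.2
sqrt(H_v) = 1.6870
378*A_v*sqrt(H_v) = 8344.8
Q = 3892.2 + 8344.8 = 12237 kW

12237 kW


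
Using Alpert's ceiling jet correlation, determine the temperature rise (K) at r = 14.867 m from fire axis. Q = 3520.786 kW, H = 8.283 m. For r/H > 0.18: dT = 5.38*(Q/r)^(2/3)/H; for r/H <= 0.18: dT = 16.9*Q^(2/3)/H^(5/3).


r/H = 14.867 / 8.283 = 1.7949
r/H > 0.18, so dT = 5.38*(Q/r)^(2/3)/H
Q/r = 236.82
(Q/r)^(2/3) = 38.278
dT = 5.38 * 38.278 / 8.283 = 24.862 K

24.862 K


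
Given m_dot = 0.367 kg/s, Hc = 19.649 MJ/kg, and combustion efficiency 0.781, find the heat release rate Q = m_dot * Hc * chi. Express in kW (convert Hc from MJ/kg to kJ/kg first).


Hc = 19.649 MJ/kg = 19.649 * 1000 kJ/kg = 19649 kJ/kg
Q = 0.367 kg/s * 19649 kJ/kg * 0.781 = 5631.9 kW

5631.9 kW


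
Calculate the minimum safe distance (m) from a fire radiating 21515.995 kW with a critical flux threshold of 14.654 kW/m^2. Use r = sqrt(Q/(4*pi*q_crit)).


4*pi*q_crit = 184.15
Q/(4*pi*q_crit) = 116.84
r = sqrt(116.84) = 10.809 m

10.809 m


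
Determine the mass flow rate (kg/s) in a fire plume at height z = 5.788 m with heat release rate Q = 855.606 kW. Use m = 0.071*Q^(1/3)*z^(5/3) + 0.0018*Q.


Q^(1/3) = 9.4935
z^(5/3) = 18.659
First term = 0.071 * 9.4935 * 18.659 = 12.577
Second term = 0.0018 * 855.606 = 1.5401
m = 14.117 kg/s

14.117 kg/s


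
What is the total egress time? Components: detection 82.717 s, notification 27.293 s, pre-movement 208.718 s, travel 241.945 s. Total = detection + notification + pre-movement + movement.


Total = 82.717 + 27.293 + 208.718 + 241.945 = 560.673 s

560.673 s


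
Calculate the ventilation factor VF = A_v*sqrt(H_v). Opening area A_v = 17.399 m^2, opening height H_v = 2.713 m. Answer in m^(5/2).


sqrt(H_v) = 1.6471
VF = 17.399 * 1.6471 = 28.658 m^(5/2)

28.658 m^(5/2)


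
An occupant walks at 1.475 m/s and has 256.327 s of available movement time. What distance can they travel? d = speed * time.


d = 1.475 * 256.327 = 378.08 m

378.08 m


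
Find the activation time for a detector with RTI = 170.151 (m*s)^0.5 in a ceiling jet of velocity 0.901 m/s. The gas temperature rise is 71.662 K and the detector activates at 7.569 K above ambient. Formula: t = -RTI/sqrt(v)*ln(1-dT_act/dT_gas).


dT_act/dT_gas = 0.10562
ln(1 - 0.10562) = -0.11163
t = -170.151 / sqrt(0.901) * -0.11163 = 20.009 s

20.009 s


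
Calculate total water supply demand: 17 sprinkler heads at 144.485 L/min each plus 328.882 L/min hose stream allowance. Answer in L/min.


Sprinkler demand = 17 * 144.485 = 2456.245 L/min
Total = 2456.245 + 328.882 = 2785.127 L/min

2785.127 L/min


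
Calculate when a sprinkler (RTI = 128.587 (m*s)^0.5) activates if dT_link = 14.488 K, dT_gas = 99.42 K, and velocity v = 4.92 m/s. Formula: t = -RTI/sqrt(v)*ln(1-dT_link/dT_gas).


dT_link/dT_gas = 0.14573
ln(1 - 0.14573) = -0.15750
t = -128.587 / sqrt(4.92) * -0.15750 = 9.1306 s

9.1306 s


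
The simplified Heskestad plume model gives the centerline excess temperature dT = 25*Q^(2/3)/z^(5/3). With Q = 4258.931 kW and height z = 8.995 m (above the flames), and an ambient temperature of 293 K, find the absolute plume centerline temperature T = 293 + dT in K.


Q^(2/3) = 262.74
z^(5/3) = 38.905
dT = 25 * 262.74 / 38.905 = 168.84 K
T = 293 + 168.84 = 461.84 K

461.84 K


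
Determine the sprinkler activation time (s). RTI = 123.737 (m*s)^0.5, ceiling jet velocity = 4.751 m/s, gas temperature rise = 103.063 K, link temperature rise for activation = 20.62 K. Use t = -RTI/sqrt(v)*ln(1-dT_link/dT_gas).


dT_link/dT_gas = 0.20007
ln(1 - 0.20007) = -0.22323
t = -123.737 / sqrt(4.751) * -0.22323 = 12.673 s

12.673 s


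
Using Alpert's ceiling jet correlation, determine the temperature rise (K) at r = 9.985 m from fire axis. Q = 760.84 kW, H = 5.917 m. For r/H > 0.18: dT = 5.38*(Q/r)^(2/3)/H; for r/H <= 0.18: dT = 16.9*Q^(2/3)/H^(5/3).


r/H = 9.985 / 5.917 = 1.6875
r/H > 0.18, so dT = 5.38*(Q/r)^(2/3)/H
Q/r = 76.198
(Q/r)^(2/3) = 17.973
dT = 5.38 * 17.973 / 5.917 = 16.342 K

16.342 K


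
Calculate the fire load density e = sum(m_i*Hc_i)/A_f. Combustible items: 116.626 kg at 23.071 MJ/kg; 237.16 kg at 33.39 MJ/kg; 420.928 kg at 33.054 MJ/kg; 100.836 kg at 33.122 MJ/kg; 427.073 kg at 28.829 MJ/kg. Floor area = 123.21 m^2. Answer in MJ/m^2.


Total energy = 116.626*23.071 + 237.16*33.39 + 420.928*33.054 + 100.836*33.122 + 427.073*28.829
= 2690.678 + 7918.772 + 13913.35 + 3339.890 + 12312.09
= 40174.78 MJ
e = 40174.78 / 123.21 = 326.07 MJ/m^2

326.07 MJ/m^2


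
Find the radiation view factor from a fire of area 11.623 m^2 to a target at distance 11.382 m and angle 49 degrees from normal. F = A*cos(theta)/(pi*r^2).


cos(49 deg) = 0.65606
pi*r^2 = 406.99
F = 11.623 * 0.65606 / 406.99 = 0.018736

0.018736


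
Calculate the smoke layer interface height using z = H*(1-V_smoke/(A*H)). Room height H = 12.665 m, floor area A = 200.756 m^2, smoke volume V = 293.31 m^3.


V/(A*H) = 0.11536
1 - 0.11536 = 0.88464
z = 12.665 * 0.88464 = 11.204 m

11.204 m


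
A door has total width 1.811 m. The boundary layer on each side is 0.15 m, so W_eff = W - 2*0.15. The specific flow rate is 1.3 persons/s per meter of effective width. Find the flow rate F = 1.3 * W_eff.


W_eff = 1.811 - 0.30 = 1.511 m
F = 1.3 * 1.511 = 1.9643 persons/s

1.9643 persons/s


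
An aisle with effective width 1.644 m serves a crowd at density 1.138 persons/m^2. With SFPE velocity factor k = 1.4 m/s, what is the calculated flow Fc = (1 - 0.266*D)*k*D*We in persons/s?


1 - 0.266*D = 1 - 0.266*1.138 = 0.69729
Fs = 0.69729 * 1.4 * 1.138 = 1.1109 persons/(s*m)
Fc = 1.1109 * 1.644 = 1.8264 persons/s

1.8264 persons/s


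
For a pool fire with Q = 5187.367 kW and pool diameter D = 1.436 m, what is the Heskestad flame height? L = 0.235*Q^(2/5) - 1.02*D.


Q^(2/5) = 30.618
0.235 * Q^(2/5) = 7.1953
1.02 * D = 1.4647
L = 5.7305 m

5.7305 m


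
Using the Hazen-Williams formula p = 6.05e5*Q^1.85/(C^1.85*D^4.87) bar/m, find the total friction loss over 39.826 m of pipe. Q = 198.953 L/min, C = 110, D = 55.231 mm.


Q^1.85 = 17893
C^1.85 = 5978.3
D^4.87 = 3.0509e+08
p/m = 0.0059352 bar/m
p_total = 0.0059352 * 39.826 = 0.23638 bar

0.23638 bar


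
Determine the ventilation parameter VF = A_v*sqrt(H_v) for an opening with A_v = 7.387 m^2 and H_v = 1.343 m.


sqrt(H_v) = 1.1589
VF = 7.387 * 1.1589 = 8.5606 m^(5/2)

8.5606 m^(5/2)


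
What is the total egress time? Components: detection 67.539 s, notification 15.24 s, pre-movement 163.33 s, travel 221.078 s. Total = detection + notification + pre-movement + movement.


Total = 67.539 + 15.24 + 163.33 + 221.078 = 467.187 s

467.187 s


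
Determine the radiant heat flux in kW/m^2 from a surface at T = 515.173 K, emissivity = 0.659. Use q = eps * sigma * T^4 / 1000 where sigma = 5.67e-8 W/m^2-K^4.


T^4 = 7.0439e+10
q = 0.659 * 5.67e-8 * 7.0439e+10 / 1000 = 2.6320 kW/m^2

2.6320 kW/m^2


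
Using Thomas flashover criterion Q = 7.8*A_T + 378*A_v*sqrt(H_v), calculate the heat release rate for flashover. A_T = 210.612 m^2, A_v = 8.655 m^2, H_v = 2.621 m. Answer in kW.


7.8*A_T = 1642.8
sqrt(H_v) = 1.6190
378*A_v*sqrt(H_v) = 5296.5
Q = 1642.8 + 5296.5 = 6939.3 kW

6939.3 kW


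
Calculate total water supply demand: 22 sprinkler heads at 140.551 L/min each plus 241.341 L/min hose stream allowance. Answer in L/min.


Sprinkler demand = 22 * 140.551 = 3092.122 L/min
Total = 3092.122 + 241.341 = 3333.463 L/min

3333.463 L/min


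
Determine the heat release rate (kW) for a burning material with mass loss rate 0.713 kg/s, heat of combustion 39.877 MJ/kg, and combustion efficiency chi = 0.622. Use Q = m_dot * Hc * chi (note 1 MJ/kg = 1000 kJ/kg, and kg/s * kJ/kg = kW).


Hc = 39.877 MJ/kg = 39.877 * 1000 kJ/kg = 39877 kJ/kg
Q = 0.713 kg/s * 39877 kJ/kg * 0.622 = 17685 kW

17685 kW


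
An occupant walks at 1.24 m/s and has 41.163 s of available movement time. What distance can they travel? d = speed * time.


d = 1.24 * 41.163 = 51.042 m

51.042 m


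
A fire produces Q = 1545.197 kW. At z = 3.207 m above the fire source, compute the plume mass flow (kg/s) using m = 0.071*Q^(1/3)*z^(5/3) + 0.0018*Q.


Q^(1/3) = 11.561
z^(5/3) = 6.9743
First term = 0.071 * 11.561 * 6.9743 = 5.7247
Second term = 0.0018 * 1545.197 = 2.7814
m = 8.5060 kg/s

8.5060 kg/s


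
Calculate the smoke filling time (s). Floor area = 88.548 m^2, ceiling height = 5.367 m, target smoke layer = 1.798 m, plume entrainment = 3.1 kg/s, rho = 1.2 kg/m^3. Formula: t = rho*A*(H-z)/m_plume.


H - z = 3.569 m
t = 1.2 * 88.548 * 3.569 / 3.1 = 122.33 s

122.33 s


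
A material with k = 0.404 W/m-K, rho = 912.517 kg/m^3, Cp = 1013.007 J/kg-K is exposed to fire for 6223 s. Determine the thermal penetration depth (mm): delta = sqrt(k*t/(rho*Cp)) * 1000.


alpha = 0.404 / (912.517 * 1013.007) = 4.3705e-07 m^2/s
alpha * t = 0.0027197
delta = sqrt(0.0027197) * 1000 = 52.151 mm

52.151 mm


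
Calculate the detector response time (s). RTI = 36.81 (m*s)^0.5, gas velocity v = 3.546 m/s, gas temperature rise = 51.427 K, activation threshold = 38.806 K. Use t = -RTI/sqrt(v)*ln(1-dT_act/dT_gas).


dT_act/dT_gas = 0.75458
ln(1 - 0.75458) = -1.4048
t = -36.81 / sqrt(3.546) * -1.4048 = 27.461 s

27.461 s


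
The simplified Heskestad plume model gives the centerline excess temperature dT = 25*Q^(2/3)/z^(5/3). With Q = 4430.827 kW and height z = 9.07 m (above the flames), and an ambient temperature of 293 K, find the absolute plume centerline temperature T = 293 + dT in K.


Q^(2/3) = 269.77
z^(5/3) = 39.447
dT = 25 * 269.77 / 39.447 = 170.97 K
T = 293 + 170.97 = 463.97 K

463.97 K


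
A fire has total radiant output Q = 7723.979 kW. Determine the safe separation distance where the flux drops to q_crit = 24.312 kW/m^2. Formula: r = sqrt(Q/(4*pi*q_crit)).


4*pi*q_crit = 305.51
Q/(4*pi*q_crit) = 25.282
r = sqrt(25.282) = 5.0281 m

5.0281 m


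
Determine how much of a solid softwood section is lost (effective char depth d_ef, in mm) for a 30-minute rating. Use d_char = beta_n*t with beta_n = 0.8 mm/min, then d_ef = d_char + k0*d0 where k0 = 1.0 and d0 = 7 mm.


d_char = 0.8 * 30 = 24 mm
d_ef = 24 + 1.0*7 = 31 mm

31 mm


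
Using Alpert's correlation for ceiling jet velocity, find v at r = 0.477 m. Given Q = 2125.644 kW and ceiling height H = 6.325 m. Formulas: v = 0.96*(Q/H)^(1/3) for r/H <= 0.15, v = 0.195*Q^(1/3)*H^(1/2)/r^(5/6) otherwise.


r/H = 0.477 / 6.325 = 0.075415
r/H <= 0.15, so v = 0.96*(Q/H)^(1/3)
Q/H = 336.07
(Q/H)^(1/3) = 6.9525
v = 0.96 * 6.9525 = 6.6744 m/s

6.6744 m/s


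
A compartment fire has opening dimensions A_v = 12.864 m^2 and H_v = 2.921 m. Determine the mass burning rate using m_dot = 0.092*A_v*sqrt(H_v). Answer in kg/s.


sqrt(H_v) = 1.7091
m_dot = 0.092 * 12.864 * 1.7091 = 2.0227 kg/s

2.0227 kg/s


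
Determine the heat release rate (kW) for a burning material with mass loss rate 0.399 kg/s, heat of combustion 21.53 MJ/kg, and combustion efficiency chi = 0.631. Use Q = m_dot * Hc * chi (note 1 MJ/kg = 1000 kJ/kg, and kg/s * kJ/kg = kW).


Hc = 21.53 MJ/kg = 21.53 * 1000 kJ/kg = 21530 kJ/kg
Q = 0.399 kg/s * 21530 kJ/kg * 0.631 = 5420.6 kW

5420.6 kW


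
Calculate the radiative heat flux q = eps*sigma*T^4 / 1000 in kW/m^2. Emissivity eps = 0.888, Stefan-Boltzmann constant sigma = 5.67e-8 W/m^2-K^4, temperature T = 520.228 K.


T^4 = 7.3244e+10
q = 0.888 * 5.67e-8 * 7.3244e+10 / 1000 = 3.6878 kW/m^2

3.6878 kW/m^2


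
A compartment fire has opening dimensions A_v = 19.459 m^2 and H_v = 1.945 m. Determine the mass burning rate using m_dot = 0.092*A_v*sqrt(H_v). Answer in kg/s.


sqrt(H_v) = 1.3946
m_dot = 0.092 * 19.459 * 1.3946 = 2.4967 kg/s

2.4967 kg/s


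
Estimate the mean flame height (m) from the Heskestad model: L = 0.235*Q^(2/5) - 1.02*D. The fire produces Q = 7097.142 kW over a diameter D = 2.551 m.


Q^(2/5) = 34.708
0.235 * Q^(2/5) = 8.1565
1.02 * D = 2.6020
L = 5.5544 m

5.5544 m


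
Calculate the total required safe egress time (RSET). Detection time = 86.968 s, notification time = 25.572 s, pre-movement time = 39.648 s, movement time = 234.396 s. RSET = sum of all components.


Total = 86.968 + 25.572 + 39.648 + 234.396 = 386.584 s

386.584 s


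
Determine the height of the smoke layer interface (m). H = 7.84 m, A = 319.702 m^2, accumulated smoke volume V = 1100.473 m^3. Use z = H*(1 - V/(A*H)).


V/(A*H) = 0.43905
1 - 0.43905 = 0.56095
z = 7.84 * 0.56095 = 4.3978 m

4.3978 m


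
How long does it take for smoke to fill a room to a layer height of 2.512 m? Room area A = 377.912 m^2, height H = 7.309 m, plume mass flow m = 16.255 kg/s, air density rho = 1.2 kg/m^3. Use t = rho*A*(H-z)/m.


H - z = 4.797 m
t = 1.2 * 377.912 * 4.797 / 16.255 = 133.83 s

133.83 s


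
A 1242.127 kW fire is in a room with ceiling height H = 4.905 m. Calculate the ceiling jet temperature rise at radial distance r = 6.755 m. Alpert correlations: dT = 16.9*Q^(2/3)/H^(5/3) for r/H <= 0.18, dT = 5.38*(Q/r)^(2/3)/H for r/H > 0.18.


r/H = 6.755 / 4.905 = 1.3772
r/H > 0.18, so dT = 5.38*(Q/r)^(2/3)/H
Q/r = 183.88
(Q/r)^(2/3) = 32.337
dT = 5.38 * 32.337 / 4.905 = 35.468 K

35.468 K


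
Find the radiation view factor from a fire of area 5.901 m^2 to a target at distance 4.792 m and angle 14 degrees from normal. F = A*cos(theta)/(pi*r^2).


cos(14 deg) = 0.97030
pi*r^2 = 72.141
F = 5.901 * 0.97030 / 72.141 = 0.079368

0.079368


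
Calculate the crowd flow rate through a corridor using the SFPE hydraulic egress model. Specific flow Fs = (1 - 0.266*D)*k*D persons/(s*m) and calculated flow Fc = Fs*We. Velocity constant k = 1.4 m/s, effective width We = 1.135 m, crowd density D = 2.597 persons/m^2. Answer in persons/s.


1 - 0.266*D = 1 - 0.266*2.597 = 0.30920
Fs = 0.30920 * 1.4 * 2.597 = 1.1242 persons/(s*m)
Fc = 1.1242 * 1.135 = 1.2759 persons/s

1.2759 persons/s


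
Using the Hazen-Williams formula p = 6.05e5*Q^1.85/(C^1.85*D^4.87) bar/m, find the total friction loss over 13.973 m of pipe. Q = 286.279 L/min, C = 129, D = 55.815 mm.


Q^1.85 = 35080
C^1.85 = 8027.7
D^4.87 = 3.2113e+08
p/m = 0.0082328 bar/m
p_total = 0.0082328 * 13.973 = 0.11504 bar

0.11504 bar


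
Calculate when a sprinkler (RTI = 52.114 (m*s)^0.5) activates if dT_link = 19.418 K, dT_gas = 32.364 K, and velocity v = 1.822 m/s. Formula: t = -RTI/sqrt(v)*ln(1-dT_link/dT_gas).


dT_link/dT_gas = 0.59999
ln(1 - 0.59999) = -0.91626
t = -52.114 / sqrt(1.822) * -0.91626 = 35.375 s

35.375 s


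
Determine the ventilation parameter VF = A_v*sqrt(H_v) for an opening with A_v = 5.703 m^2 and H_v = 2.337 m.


sqrt(H_v) = 1.5287
VF = 5.703 * 1.5287 = 8.7183 m^(5/2)

8.7183 m^(5/2)


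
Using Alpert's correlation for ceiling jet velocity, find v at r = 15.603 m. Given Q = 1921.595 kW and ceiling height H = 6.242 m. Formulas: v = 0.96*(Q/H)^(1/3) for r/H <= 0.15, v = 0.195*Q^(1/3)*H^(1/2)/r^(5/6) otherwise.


r/H = 15.603 / 6.242 = 2.4997
r/H > 0.15, so v = 0.195*Q^(1/3)*H^(1/2)/r^(5/6)
Q^(1/3) = 12.432
H^(1/2) = 2.4984
r^(5/6) = 9.8705
v = 0.195 * 12.432 * 2.4984 / 9.8705 = 0.61364 m/s

0.61364 m/s


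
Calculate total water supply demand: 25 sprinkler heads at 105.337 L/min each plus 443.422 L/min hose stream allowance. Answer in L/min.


Sprinkler demand = 25 * 105.337 = 2633.425 L/min
Total = 2633.425 + 443.422 = 3076.847 L/min

3076.847 L/min


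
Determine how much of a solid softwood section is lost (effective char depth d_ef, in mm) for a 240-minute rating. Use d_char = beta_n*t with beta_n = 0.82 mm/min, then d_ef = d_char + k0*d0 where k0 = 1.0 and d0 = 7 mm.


d_char = 0.82 * 240 = 196.8 mm
d_ef = 196.8 + 1.0*7 = 203.8 mm

203.8 mm


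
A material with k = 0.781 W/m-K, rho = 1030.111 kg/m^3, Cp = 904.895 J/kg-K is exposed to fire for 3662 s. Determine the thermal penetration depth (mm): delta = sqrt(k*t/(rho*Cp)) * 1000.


alpha = 0.781 / (1030.111 * 904.895) = 8.3785e-07 m^2/s
alpha * t = 0.0030682
delta = sqrt(0.0030682) * 1000 = 55.392 mm

55.392 mm


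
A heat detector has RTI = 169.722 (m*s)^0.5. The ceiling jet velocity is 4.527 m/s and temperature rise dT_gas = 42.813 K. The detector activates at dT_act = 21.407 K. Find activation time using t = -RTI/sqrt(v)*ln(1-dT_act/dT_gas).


dT_act/dT_gas = 0.50001
ln(1 - 0.50001) = -0.69317
t = -169.722 / sqrt(4.527) * -0.69317 = 55.293 s

55.293 s


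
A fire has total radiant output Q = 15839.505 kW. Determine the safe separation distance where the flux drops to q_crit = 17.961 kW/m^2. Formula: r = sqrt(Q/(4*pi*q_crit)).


4*pi*q_crit = 225.70
Q/(4*pi*q_crit) = 70.178
r = sqrt(70.178) = 8.3772 m

8.3772 m


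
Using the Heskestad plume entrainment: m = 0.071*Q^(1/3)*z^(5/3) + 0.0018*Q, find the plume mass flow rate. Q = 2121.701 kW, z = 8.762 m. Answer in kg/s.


Q^(1/3) = 12.850
z^(5/3) = 37.240
First term = 0.071 * 12.850 * 37.240 = 33.975
Second term = 0.0018 * 2121.701 = 3.8191
m = 37.794 kg/s

37.794 kg/s


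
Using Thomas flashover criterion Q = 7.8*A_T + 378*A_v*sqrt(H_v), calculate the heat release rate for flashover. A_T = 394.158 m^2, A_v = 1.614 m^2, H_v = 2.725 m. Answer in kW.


7.8*A_T = 3074.4
sqrt(H_v) = 1.6508
378*A_v*sqrt(H_v) = 1007.1
Q = 3074.4 + 1007.1 = 4081.5 kW

4081.5 kW


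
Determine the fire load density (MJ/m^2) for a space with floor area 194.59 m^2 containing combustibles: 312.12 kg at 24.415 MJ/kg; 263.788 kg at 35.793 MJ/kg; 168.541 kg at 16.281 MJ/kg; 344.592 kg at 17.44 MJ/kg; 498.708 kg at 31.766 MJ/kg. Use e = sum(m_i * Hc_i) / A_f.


Total energy = 312.12*24.415 + 263.788*35.793 + 168.541*16.281 + 344.592*17.44 + 498.708*31.766
= 7620.410 + 9441.764 + 2744.016 + 6009.684 + 15841.96
= 41657.83 MJ
e = 41657.83 / 194.59 = 214.08 MJ/m^2

214.08 MJ/m^2


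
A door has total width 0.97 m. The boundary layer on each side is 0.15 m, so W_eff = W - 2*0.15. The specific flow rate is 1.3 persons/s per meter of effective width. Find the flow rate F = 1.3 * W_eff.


W_eff = 0.97 - 0.30 = 0.67 m
F = 1.3 * 0.67 = 0.871 persons/s

0.871 persons/s


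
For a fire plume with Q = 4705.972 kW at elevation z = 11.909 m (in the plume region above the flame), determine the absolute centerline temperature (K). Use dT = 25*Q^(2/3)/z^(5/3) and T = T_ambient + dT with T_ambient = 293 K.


Q^(2/3) = 280.82
z^(5/3) = 62.105
dT = 25 * 280.82 / 62.105 = 113.04 K
T = 293 + 113.04 = 406.04 K

406.04 K


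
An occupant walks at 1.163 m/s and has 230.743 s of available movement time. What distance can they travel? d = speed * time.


d = 1.163 * 230.743 = 268.35 m

268.35 m


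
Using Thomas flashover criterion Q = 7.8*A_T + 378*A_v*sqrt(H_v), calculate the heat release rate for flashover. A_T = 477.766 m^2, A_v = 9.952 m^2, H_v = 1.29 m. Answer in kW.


7.8*A_T = 3726.6
sqrt(H_v) = 1.1358
378*A_v*sqrt(H_v) = 4272.6
Q = 3726.6 + 4272.6 = 7999.2 kW

7999.2 kW


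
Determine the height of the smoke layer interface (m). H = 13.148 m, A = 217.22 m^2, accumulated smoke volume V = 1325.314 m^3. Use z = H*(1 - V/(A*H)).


V/(A*H) = 0.46404
1 - 0.46404 = 0.53596
z = 13.148 * 0.53596 = 7.0467 m

7.0467 m


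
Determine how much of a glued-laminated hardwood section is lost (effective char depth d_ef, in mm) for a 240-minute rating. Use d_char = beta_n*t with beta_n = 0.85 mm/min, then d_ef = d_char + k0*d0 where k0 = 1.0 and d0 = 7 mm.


d_char = 0.85 * 240 = 204 mm
d_ef = 204 + 1.0*7 = 211 mm

211 mm


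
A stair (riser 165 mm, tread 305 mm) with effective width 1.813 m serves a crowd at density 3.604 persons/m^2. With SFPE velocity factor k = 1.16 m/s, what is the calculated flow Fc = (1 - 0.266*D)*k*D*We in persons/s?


1 - 0.266*D = 1 - 0.266*3.604 = 0.041336
Fs = 0.041336 * 1.16 * 3.604 = 0.17281 persons/(s*m)
Fc = 0.17281 * 1.813 = 0.31331 persons/s

0.31331 persons/s


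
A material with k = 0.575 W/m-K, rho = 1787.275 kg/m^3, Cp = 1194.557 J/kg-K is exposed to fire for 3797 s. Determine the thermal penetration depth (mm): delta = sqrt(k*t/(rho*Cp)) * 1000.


alpha = 0.575 / (1787.275 * 1194.557) = 2.6932e-07 m^2/s
alpha * t = 0.0010226
delta = sqrt(0.0010226) * 1000 = 31.978 mm

31.978 mm


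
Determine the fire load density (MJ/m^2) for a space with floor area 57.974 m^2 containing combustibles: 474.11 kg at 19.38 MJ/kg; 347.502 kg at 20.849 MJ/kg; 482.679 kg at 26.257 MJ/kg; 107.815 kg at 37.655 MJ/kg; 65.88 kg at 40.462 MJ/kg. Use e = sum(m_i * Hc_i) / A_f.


Total energy = 474.11*19.38 + 347.502*20.849 + 482.679*26.257 + 107.815*37.655 + 65.88*40.462
= 9188.252 + 7245.069 + 12673.70 + 4059.774 + 2665.637
= 35832.43 MJ
e = 35832.43 / 57.974 = 618.08 MJ/m^2

618.08 MJ/m^2


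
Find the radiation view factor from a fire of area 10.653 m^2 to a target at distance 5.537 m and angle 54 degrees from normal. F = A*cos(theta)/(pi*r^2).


cos(54 deg) = 0.58779
pi*r^2 = 96.316
F = 10.653 * 0.58779 / 96.316 = 0.065012

0.065012


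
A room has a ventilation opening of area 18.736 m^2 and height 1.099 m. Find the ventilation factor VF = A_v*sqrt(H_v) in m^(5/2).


sqrt(H_v) = 1.0483
VF = 18.736 * 1.0483 = 19.642 m^(5/2)

19.642 m^(5/2)


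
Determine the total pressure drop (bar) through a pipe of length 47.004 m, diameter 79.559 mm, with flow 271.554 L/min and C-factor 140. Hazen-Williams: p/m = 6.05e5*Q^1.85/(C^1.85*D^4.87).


Q^1.85 = 31815
C^1.85 = 9339.8
D^4.87 = 1.8045e+09
p/m = 0.0011421 bar/m
p_total = 0.0011421 * 47.004 = 0.053682 bar

0.053682 bar


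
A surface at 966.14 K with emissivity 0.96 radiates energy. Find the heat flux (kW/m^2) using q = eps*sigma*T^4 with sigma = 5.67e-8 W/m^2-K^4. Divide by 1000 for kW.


T^4 = 8.7129e+11
q = 0.96 * 5.67e-8 * 8.7129e+11 / 1000 = 47.426 kW/m^2

47.426 kW/m^2


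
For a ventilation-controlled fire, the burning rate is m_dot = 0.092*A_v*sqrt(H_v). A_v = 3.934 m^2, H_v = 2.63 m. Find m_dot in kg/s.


sqrt(H_v) = 1.6217
m_dot = 0.092 * 3.934 * 1.6217 = 0.58695 kg/s

0.58695 kg/s


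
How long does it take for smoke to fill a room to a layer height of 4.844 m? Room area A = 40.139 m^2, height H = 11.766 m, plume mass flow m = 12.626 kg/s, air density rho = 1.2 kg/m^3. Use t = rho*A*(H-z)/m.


H - z = 6.922 m
t = 1.2 * 40.139 * 6.922 / 12.626 = 26.407 s

26.407 s


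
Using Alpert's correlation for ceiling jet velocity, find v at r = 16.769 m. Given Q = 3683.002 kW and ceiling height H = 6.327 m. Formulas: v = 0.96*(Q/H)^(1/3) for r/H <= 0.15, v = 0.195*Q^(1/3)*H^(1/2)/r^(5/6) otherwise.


r/H = 16.769 / 6.327 = 2.6504
r/H > 0.15, so v = 0.195*Q^(1/3)*H^(1/2)/r^(5/6)
Q^(1/3) = 15.443
H^(1/2) = 2.5154
r^(5/6) = 10.481
v = 0.195 * 15.443 * 2.5154 / 10.481 = 0.72268 m/s

0.72268 m/s


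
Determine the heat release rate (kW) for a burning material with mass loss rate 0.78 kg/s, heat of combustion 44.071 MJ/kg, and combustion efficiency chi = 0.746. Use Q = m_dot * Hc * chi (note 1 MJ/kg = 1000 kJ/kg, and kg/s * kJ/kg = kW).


Hc = 44.071 MJ/kg = 44.071 * 1000 kJ/kg = 44071 kJ/kg
Q = 0.78 kg/s * 44071 kJ/kg * 0.746 = 25644 kW

25644 kW


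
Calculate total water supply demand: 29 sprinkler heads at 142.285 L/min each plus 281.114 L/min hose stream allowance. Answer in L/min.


Sprinkler demand = 29 * 142.285 = 4126.265 L/min
Total = 4126.265 + 281.114 = 4407.379 L/min

4407.379 L/min


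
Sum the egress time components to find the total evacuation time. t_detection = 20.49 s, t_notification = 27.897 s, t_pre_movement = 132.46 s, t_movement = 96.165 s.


Total = 20.49 + 27.897 + 132.46 + 96.165 = 277.012 s

277.012 s


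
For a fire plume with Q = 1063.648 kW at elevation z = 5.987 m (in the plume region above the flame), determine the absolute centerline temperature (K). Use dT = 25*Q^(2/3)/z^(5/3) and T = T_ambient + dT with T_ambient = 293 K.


Q^(2/3) = 104.20
z^(5/3) = 19.740
dT = 25 * 104.20 / 19.740 = 131.96 K
T = 293 + 131.96 = 424.96 K

424.96 K


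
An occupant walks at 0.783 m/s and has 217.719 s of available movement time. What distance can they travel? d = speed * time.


d = 0.783 * 217.719 = 170.47 m

170.47 m


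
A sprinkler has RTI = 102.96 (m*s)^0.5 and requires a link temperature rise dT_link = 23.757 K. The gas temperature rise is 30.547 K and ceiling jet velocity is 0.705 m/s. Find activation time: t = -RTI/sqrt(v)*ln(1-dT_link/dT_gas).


dT_link/dT_gas = 0.77772
ln(1 - 0.77772) = -1.5038
t = -102.96 / sqrt(0.705) * -1.5038 = 184.40 s

184.40 s


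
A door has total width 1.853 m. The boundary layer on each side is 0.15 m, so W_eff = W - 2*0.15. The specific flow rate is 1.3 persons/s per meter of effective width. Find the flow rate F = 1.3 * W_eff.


W_eff = 1.853 - 0.30 = 1.553 m
F = 1.3 * 1.553 = 2.0189 persons/s

2.0189 persons/s


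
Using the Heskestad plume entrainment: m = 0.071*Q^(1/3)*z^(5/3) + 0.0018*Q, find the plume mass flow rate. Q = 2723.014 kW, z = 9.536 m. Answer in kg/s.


Q^(1/3) = 13.964
z^(5/3) = 42.882
First term = 0.071 * 13.964 * 42.882 = 42.516
Second term = 0.0018 * 2723.014 = 4.9014
m = 47.417 kg/s

47.417 kg/s


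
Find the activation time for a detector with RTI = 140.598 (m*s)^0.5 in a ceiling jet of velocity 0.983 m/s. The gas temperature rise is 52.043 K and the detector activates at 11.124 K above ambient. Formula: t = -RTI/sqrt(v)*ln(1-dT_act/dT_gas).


dT_act/dT_gas = 0.21375
ln(1 - 0.21375) = -0.24048
t = -140.598 / sqrt(0.983) * -0.24048 = 34.102 s

34.102 s


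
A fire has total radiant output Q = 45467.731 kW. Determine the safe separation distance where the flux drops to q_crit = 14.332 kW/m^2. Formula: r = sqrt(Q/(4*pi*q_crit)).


4*pi*q_crit = 180.10
Q/(4*pi*q_crit) = 252.46
r = sqrt(252.46) = 15.889 m

15.889 m


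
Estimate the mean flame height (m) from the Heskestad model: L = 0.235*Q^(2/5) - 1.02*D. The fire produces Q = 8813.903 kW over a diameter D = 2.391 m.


Q^(2/5) = 37.850
0.235 * Q^(2/5) = 8.8948
1.02 * D = 2.4388
L = 6.4560 m

6.4560 m


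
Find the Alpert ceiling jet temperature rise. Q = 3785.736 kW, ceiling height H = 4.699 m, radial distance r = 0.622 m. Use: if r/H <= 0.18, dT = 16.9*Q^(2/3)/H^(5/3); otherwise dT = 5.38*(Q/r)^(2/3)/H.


r/H = 0.622 / 4.699 = 0.13237
r/H <= 0.18, so dT = 16.9*Q^(2/3)/H^(5/3)
Q^(2/3) = 242.90
H^(5/3) = 13.183
dT = 16.9 * 242.90 / 13.183 = 311.39 K

311.39 K


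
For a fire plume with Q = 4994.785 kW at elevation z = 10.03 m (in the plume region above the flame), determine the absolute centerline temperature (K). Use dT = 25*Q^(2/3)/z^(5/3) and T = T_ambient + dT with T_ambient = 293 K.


Q^(2/3) = 292.20
z^(5/3) = 46.648
dT = 25 * 292.20 / 46.648 = 156.60 K
T = 293 + 156.60 = 449.60 K

449.60 K


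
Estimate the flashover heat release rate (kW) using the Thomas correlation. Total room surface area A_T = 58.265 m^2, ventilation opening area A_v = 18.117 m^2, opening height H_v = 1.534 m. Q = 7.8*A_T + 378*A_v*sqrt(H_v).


7.8*A_T = 454.467
sqrt(H_v) = 1.2385
378*A_v*sqrt(H_v) = 8481.9
Q = 454.467 + 8481.9 = 8936.3 kW

8936.3 kW


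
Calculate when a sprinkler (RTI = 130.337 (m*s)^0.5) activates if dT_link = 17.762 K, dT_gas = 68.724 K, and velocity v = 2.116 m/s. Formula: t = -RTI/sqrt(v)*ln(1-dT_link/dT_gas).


dT_link/dT_gas = 0.25845
ln(1 - 0.25845) = -0.29902
t = -130.337 / sqrt(2.116) * -0.29902 = 26.792 s

26.792 s


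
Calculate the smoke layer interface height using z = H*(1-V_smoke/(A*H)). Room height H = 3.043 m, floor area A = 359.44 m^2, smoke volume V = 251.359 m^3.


V/(A*H) = 0.22981
1 - 0.22981 = 0.77019
z = 3.043 * 0.77019 = 2.3437 m

2.3437 m


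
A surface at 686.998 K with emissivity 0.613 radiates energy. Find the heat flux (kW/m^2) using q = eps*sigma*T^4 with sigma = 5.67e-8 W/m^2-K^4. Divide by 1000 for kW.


T^4 = 2.2275e+11
q = 0.613 * 5.67e-8 * 2.2275e+11 / 1000 = 7.7422 kW/m^2

7.7422 kW/m^2


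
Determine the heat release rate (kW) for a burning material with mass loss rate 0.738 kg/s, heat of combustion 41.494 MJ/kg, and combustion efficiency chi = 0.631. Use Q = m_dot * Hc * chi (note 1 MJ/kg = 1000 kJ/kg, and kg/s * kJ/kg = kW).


Hc = 41.494 MJ/kg = 41.494 * 1000 kJ/kg = 41494 kJ/kg
Q = 0.738 kg/s * 41494 kJ/kg * 0.631 = 19323 kW

19323 kW


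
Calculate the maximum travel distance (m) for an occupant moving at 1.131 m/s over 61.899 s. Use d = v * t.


d = 1.131 * 61.899 = 70.008 m

70.008 m


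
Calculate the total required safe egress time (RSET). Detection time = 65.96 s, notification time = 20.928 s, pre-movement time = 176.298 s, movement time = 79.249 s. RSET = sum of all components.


Total = 65.96 + 20.928 + 176.298 + 79.249 = 342.435 s

342.435 s


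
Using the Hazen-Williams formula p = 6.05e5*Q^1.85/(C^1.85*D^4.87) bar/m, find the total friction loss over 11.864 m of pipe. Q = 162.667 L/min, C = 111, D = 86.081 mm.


Q^1.85 = 12328
C^1.85 = 6079.2
D^4.87 = 2.6485e+09
p/m = 0.00046325 bar/m
p_total = 0.00046325 * 11.864 = 0.0054960 bar

0.0054960 bar


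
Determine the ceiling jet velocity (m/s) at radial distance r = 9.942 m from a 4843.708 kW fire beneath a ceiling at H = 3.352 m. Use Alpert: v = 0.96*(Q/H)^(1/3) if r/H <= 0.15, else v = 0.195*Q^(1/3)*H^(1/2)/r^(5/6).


r/H = 9.942 / 3.352 = 2.9660
r/H > 0.15, so v = 0.195*Q^(1/3)*H^(1/2)/r^(5/6)
Q^(1/3) = 16.920
H^(1/2) = 1.8308
r^(5/6) = 6.7800
v = 0.195 * 16.920 * 1.8308 / 6.7800 = 0.89095 m/s

0.89095 m/s


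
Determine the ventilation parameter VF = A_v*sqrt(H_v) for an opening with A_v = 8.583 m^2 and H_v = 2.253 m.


sqrt(H_v) = 1.5010
VF = 8.583 * 1.5010 = 12.883 m^(5/2)

12.883 m^(5/2)


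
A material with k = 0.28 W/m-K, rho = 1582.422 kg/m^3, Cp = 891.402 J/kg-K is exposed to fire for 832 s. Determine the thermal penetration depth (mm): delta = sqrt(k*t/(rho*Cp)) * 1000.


alpha = 0.28 / (1582.422 * 891.402) = 1.9850e-07 m^2/s
alpha * t = 0.00016515
delta = sqrt(0.00016515) * 1000 = 12.851 mm

12.851 mm


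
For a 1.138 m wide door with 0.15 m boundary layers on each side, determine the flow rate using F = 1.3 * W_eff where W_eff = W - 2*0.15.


W_eff = 1.138 - 0.30 = 0.838 m
F = 1.3 * 0.838 = 1.0894 persons/s

1.0894 persons/s


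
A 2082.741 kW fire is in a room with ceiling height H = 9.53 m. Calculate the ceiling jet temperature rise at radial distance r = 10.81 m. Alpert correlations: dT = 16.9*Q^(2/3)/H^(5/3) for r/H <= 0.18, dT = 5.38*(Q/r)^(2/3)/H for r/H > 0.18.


r/H = 10.81 / 9.53 = 1.1343
r/H > 0.18, so dT = 5.38*(Q/r)^(2/3)/H
Q/r = 192.67
(Q/r)^(2/3) = 33.358
dT = 5.38 * 33.358 / 9.53 = 18.832 K

18.832 K


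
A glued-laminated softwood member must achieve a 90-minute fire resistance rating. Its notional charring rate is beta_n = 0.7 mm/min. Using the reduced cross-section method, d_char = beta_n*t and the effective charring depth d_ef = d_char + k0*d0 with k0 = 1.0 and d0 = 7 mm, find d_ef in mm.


d_char = 0.7 * 90 = 63 mm
d_ef = 63 + 1.0*7 = 70 mm

70 mm


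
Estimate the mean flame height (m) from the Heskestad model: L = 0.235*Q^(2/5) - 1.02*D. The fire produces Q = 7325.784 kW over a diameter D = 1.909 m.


Q^(2/5) = 35.151
0.235 * Q^(2/5) = 8.2606
1.02 * D = 1.9472
L = 6.3134 m

6.3134 m


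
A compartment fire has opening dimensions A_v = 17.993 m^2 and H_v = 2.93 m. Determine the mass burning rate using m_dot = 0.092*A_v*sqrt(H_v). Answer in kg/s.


sqrt(H_v) = 1.7117
m_dot = 0.092 * 17.993 * 1.7117 = 2.8335 kg/s

2.8335 kg/s


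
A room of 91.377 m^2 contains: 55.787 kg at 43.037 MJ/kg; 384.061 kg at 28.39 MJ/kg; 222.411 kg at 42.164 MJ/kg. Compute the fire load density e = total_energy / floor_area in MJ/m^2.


Total energy = 55.787*43.037 + 384.061*28.39 + 222.411*42.164
= 2400.905 + 10903.49 + 9377.737
= 22682.13 MJ
e = 22682.13 / 91.377 = 248.23 MJ/m^2

248.23 MJ/m^2


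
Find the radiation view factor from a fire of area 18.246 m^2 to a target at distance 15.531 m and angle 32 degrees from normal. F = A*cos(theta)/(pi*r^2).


cos(32 deg) = 0.84805
pi*r^2 = 757.79
F = 18.246 * 0.84805 / 757.79 = 0.020419

0.020419


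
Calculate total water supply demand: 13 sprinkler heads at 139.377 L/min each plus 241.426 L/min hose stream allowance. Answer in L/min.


Sprinkler demand = 13 * 139.377 = 1811.901 L/min
Total = 1811.901 + 241.426 = 2053.327 L/min

2053.327 L/min


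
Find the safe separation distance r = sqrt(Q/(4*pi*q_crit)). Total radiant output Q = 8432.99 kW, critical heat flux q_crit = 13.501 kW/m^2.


4*pi*q_crit = 169.66
Q/(4*pi*q_crit) = 49.706
r = sqrt(49.706) = 7.0502 m

7.0502 m


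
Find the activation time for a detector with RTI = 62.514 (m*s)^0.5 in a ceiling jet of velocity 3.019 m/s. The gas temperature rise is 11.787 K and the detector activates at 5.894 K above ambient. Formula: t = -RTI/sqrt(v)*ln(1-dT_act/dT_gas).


dT_act/dT_gas = 0.50004
ln(1 - 0.50004) = -0.69323
t = -62.514 / sqrt(3.019) * -0.69323 = 24.942 s

24.942 s


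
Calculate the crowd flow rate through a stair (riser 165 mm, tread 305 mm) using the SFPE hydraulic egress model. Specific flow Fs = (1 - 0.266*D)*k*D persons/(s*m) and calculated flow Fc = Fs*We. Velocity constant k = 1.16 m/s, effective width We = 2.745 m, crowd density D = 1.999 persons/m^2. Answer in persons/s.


1 - 0.266*D = 1 - 0.266*1.999 = 0.46827
Fs = 0.46827 * 1.16 * 1.999 = 1.0858 persons/(s*m)
Fc = 1.0858 * 2.745 = 2.9806 persons/s

2.9806 persons/s


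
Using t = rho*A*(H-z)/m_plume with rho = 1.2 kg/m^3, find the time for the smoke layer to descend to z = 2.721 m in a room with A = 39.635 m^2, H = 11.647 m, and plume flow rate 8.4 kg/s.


H - z = 8.926 m
t = 1.2 * 39.635 * 8.926 / 8.4 = 50.540 s

50.540 s


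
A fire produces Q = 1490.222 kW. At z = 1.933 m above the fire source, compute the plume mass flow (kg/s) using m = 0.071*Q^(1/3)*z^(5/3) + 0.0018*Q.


Q^(1/3) = 11.422
z^(5/3) = 2.9995
First term = 0.071 * 11.422 * 2.9995 = 2.4325
Second term = 0.0018 * 1490.222 = 2.6824
m = 5.1149 kg/s

5.1149 kg/s


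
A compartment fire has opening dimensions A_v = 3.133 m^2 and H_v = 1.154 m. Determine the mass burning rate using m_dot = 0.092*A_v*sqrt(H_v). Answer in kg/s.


sqrt(H_v) = 1.0742
m_dot = 0.092 * 3.133 * 1.0742 = 0.30964 kg/s

0.30964 kg/s


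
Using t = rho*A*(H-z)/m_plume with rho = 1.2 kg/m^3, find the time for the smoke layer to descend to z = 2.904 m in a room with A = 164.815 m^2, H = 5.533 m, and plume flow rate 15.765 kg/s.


H - z = 2.629 m
t = 1.2 * 164.815 * 2.629 / 15.765 = 32.982 s

32.982 s


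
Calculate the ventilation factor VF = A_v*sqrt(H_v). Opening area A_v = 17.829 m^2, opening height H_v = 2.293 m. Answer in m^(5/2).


sqrt(H_v) = 1.5143
VF = 17.829 * 1.5143 = 26.998 m^(5/2)

26.998 m^(5/2)


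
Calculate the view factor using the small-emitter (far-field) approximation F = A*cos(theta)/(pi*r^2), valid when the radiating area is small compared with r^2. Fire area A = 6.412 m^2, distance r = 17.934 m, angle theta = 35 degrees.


cos(35 deg) = 0.81915
pi*r^2 = 1010.4
F = 6.412 * 0.81915 / 1010.4 = 0.0051982

0.0051982


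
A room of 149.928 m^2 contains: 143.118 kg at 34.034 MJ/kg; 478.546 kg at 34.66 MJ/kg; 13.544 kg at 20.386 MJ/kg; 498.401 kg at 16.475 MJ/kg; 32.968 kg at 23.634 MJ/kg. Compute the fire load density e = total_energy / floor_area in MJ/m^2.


Total energy = 143.118*34.034 + 478.546*34.66 + 13.544*20.386 + 498.401*16.475 + 32.968*23.634
= 4870.878 + 16586.40 + 276.1080 + 8211.156 + 779.1657
= 30723.71 MJ
e = 30723.71 / 149.928 = 204.92 MJ/m^2

204.92 MJ/m^2


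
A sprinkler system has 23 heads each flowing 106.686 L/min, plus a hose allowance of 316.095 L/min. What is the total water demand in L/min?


Sprinkler demand = 23 * 106.686 = 2453.778 L/min
Total = 2453.778 + 316.095 = 2769.873 L/min

2769.873 L/min


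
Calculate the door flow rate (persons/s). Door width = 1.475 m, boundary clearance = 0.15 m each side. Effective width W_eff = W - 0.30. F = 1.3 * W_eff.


W_eff = 1.475 - 0.30 = 1.175 m
F = 1.3 * 1.175 = 1.5275 persons/s

1.5275 persons/s


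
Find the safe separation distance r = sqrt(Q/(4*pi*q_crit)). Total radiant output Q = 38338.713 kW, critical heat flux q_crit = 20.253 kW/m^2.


4*pi*q_crit = 254.51
Q/(4*pi*q_crit) = 150.64
r = sqrt(150.64) = 12.274 m

12.274 m


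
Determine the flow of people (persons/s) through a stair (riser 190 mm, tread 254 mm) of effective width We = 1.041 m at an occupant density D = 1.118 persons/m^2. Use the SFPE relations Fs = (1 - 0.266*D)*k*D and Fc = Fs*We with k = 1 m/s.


1 - 0.266*D = 1 - 0.266*1.118 = 0.70261
Fs = 0.70261 * 1 * 1.118 = 0.78552 persons/(s*m)
Fc = 0.78552 * 1.041 = 0.81773 persons/s

0.81773 persons/s


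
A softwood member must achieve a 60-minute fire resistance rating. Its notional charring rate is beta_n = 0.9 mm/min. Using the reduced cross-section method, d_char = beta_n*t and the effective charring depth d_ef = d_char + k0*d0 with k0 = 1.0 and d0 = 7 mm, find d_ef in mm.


d_char = 0.9 * 60 = 54 mm
d_ef = 54 + 1.0*7 = 61 mm

61 mm


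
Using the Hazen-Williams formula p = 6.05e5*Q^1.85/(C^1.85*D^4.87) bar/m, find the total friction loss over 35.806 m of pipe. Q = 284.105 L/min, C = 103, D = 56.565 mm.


Q^1.85 = 34589
C^1.85 = 5293.6
D^4.87 = 3.4269e+08
p/m = 0.011535 bar/m
p_total = 0.011535 * 35.806 = 0.41304 bar

0.41304 bar


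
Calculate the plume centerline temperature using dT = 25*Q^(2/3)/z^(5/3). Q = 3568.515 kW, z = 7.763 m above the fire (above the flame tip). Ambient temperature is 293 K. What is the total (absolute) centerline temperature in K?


Q^(2/3) = 233.52
z^(5/3) = 30.436
dT = 25 * 233.52 / 30.436 = 191.81 K
T = 293 + 191.81 = 484.81 K

484.81 K


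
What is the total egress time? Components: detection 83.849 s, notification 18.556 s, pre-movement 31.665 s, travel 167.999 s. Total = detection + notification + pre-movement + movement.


Total = 83.849 + 18.556 + 31.665 + 167.999 = 302.069 s

302.069 s


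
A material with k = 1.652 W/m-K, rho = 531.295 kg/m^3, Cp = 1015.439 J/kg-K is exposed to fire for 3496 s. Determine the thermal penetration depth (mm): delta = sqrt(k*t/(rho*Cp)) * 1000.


alpha = 1.652 / (531.295 * 1015.439) = 3.0621e-06 m^2/s
alpha * t = 0.010705
delta = sqrt(0.010705) * 1000 = 103.47 mm

103.47 mm


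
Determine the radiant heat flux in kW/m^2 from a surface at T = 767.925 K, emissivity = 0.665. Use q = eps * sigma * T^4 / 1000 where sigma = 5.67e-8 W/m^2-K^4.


T^4 = 3.4776e+11
q = 0.665 * 5.67e-8 * 3.4776e+11 / 1000 = 13.112 kW/m^2

13.112 kW/m^2


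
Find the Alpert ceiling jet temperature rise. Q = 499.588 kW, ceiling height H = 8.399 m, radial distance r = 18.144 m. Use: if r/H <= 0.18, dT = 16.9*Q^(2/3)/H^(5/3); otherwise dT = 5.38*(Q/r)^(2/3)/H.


r/H = 18.144 / 8.399 = 2.1603
r/H > 0.18, so dT = 5.38*(Q/r)^(2/3)/H
Q/r = 27.535
(Q/r)^(2/3) = 9.1184
dT = 5.38 * 9.1184 / 8.399 = 5.8408 K

5.8408 K


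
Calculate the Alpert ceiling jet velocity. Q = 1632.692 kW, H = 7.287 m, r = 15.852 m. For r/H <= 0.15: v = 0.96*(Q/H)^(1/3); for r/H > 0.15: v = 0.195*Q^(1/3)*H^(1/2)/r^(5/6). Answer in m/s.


r/H = 15.852 / 7.287 = 2.1754
r/H > 0.15, so v = 0.195*Q^(1/3)*H^(1/2)/r^(5/6)
Q^(1/3) = 11.775
H^(1/2) = 2.6994
r^(5/6) = 10.002
v = 0.195 * 11.775 * 2.6994 / 10.002 = 0.61974 m/s

0.61974 m/s
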